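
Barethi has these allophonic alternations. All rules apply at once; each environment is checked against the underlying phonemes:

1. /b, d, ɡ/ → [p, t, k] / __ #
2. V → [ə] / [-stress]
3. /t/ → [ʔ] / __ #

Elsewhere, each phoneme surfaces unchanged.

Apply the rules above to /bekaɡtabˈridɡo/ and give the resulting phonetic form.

/b/ (word-initial): rule 1 targets it, but not word-finally → unchanged [b].
Rule 2 applies to /e/ (between /b/ and /k/: in an unstressed syllable) → [ə].
/k/ stays [k].
/a/ — between /k/ and /ɡ/, in an unstressed syllable — surfaces as [ə] (rule 2).
/ɡ/ — between /a/ and /t/; rule 1 does not apply here → [ɡ].
/t/ (between /ɡ/ and /a/) is in the target of rule 3 but the environment (word-finally) is not met → [t].
/a/ (between /t/ and /b/): in an unstressed syllable, so rule 2 applies → [ə].
/b/ (between /a/ and /r/) is in the target of rule 1 but the environment (word-finally) is not met → [b].
/r/ (between /b/ and /i/) is unaffected → [r].
/i/ (between /r/ and /d/) fails the environment for rule 2, so it stays [i].
/d/ (between /i/ and /ɡ/): rule 1 targets it, but not word-finally → unchanged [d].
/ɡ/ (between /d/ and /o/) fails the environment for rule 1, so it stays [ɡ].
/o/ — word-final, in an unstressed syllable — surfaces as [ə] (rule 2).

[bəkəɡtəbˈridɡə]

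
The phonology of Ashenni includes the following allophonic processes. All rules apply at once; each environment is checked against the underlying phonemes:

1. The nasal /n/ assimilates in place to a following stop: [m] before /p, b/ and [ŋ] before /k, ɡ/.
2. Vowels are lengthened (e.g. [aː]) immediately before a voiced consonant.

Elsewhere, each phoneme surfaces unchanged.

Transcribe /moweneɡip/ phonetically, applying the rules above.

[moːweːneːɡip]

/m/ — not in any rule's target class → [m].
/o/ (between /m/ and /w/) occurs before a voiced consonant → [oː] by rule 2.
/w/ — not in any rule's target class → [w].
Rule 2 applies to /e/ (between /w/ and /n/: before a voiced consonant) → [eː].
/n/ (between /e/ and /e/) fails the environment for rule 1, so it stays [n].
/e/ (between /n/ and /ɡ/) occurs before a voiced consonant → [eː] by rule 2.
/ɡ/ — not in any rule's target class → [ɡ].
/i/ (between /ɡ/ and /p/): rule 2 targets it, but not before a voiced consonant → unchanged [i].
/p/ stays [p].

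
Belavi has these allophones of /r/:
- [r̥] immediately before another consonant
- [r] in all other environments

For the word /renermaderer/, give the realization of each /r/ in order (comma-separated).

[r], [r̥], [r], [r]

Occurrence 1 (position 1): no conditioning environment matches → elsewhere allophone [r].
Occurrence 2 (position 5): immediately before another consonant → [r̥].
Occurrence 3 (position 10): no conditioning environment matches → elsewhere allophone [r].
Occurrence 4 (position 12): no conditioning environment matches → elsewhere allophone [r].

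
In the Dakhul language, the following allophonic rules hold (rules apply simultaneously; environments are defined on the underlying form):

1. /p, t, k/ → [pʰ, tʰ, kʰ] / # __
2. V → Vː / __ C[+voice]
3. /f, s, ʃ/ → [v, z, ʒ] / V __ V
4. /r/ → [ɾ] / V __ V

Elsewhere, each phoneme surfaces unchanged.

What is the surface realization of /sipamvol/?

[sipaːmvoːl]

/s/ (word-initial) is in the target of rule 3 but the environment (between two vowels) is not met → [s].
/i/ (between /s/ and /p/) fails the environment for rule 2, so it stays [i].
/p/ (between /i/ and /a/) fails the environment for rule 1, so it stays [p].
/a/ meets the environment for rule 2 (before a voiced consonant) → [aː].
/o/ meets the environment for rule 2 (before a voiced consonant) → [oː].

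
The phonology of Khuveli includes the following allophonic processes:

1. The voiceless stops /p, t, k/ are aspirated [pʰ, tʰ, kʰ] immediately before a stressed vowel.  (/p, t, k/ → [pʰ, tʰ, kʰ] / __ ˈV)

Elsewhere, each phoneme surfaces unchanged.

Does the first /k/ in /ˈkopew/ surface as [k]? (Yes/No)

/k/ meets the environment for rule 1 (immediately before a stressed vowel) → [kʰ].
The actual realization is [kʰ], not [k].

No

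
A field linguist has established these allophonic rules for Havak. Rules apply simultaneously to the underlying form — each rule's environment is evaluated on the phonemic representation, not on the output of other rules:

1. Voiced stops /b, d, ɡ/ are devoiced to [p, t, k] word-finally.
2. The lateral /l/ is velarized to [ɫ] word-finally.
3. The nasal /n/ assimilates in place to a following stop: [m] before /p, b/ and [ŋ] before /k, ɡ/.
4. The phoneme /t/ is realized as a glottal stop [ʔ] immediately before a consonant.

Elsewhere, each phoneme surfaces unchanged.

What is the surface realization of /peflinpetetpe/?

/p/ (word-initial): no rule targets it → [p].
/e/ (between /p/ and /f/): no rule targets it → [e].
/f/ — not in any rule's target class → [f].
/l/ (between /f/ and /i/) fails the environment for rule 2, so it stays [l].
/i/ (between /l/ and /n/) is unaffected → [i].
Rule 3 applies to /n/ (between /i/ and /p/: before a labial or velar stop) → [m].
/p/ (between /n/ and /e/) is unaffected → [p].
/e/ stays [e].
/t/ — between /e/ and /e/; rule 4 does not apply here → [t].
/e/ — not in any rule's target class → [e].
/t/ (between /e/ and /p/): immediately before a consonant, so rule 4 applies → [ʔ].
/p/ stays [p].
/e/ (word-final): no rule targets it → [e].

[peflimpeteʔpe]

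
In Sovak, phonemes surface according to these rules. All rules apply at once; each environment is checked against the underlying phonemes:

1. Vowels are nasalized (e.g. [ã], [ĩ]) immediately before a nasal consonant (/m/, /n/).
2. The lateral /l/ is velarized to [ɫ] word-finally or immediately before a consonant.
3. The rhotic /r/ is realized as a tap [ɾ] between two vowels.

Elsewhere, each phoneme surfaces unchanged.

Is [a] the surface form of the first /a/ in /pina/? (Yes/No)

/a/ (word-final) is in the target of rule 1 but the environment (before a nasal consonant) is not met → [a].
The actual realization is [a], which matches [a].

Yes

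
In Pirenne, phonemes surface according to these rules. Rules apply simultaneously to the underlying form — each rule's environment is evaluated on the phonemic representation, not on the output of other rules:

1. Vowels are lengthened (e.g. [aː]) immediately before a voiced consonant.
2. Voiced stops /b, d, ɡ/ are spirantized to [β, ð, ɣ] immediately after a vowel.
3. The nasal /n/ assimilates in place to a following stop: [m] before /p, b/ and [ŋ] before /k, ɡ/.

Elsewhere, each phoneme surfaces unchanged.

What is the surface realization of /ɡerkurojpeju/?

[ɡeːrkuːroːjpeːju]

/ɡ/ (word-initial): rule 2 targets it, but not immediately after a vowel → unchanged [ɡ].
/e/ (between /ɡ/ and /r/) occurs before a voiced consonant → [eː] by rule 1.
/r/ stays [r].
/k/ (between /r/ and /u/): no rule targets it → [k].
/u/ — between /k/ and /r/, before a voiced consonant — surfaces as [uː] (rule 1).
/r/ — not in any rule's target class → [r].
/o/ meets the environment for rule 1 (before a voiced consonant) → [oː].
/j/ (between /o/ and /p/) is unaffected → [j].
/p/ — not in any rule's target class → [p].
/e/ — between /p/ and /j/, before a voiced consonant — surfaces as [eː] (rule 1).
/j/ (between /e/ and /u/): no rule targets it → [j].
/u/ (word-final) fails the environment for rule 1, so it stays [u].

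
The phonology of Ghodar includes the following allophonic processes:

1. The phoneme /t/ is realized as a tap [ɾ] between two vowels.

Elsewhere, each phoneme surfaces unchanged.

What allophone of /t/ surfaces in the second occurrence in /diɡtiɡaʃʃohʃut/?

[t]

/t/ (word-final) fails the environment for rule 1, so it stays [t].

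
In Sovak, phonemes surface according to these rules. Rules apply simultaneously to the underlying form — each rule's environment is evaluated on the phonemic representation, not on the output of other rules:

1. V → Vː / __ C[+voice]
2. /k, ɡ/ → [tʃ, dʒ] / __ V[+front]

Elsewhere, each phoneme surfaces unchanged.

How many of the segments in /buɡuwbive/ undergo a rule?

3

Segments that undergo a rule: /u/ → [uː] (rule 1); /u/ → [uː] (rule 1); /i/ → [iː] (rule 1).
All other segments surface unchanged.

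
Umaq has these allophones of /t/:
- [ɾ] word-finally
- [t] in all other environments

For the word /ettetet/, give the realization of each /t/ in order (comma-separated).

[t], [t], [t], [ɾ]

Occurrence 1 (position 2): no conditioning environment matches → elsewhere allophone [t].
Occurrence 2 (position 3): no conditioning environment matches → elsewhere allophone [t].
Occurrence 3 (position 5): no conditioning environment matches → elsewhere allophone [t].
Occurrence 4 (position 7): word-finally → [ɾ].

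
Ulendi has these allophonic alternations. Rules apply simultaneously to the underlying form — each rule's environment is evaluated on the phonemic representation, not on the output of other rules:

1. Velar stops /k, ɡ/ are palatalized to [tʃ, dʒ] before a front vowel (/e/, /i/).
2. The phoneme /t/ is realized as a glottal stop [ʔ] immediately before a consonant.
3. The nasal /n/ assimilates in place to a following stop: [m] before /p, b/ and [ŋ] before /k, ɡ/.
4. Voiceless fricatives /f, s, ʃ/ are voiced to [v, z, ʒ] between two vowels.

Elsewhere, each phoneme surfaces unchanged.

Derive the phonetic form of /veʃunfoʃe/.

/ʃ/ meets the environment for rule 4 (between two vowels) → [ʒ].
/n/ (between /u/ and /f/) fails the environment for rule 3, so it stays [n].
/f/ (between /n/ and /o/) fails the environment for rule 4, so it stays [f].
/ʃ/ meets the environment for rule 4 (between two vowels) → [ʒ].

[veʒunfoʒe]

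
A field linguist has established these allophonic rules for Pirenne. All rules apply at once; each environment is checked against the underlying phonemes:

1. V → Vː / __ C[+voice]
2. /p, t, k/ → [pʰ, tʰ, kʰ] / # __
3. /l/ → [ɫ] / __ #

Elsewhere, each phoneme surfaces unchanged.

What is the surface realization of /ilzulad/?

[iːlzuːlaːd]

/i/ (word-initial): before a voiced consonant, so rule 1 applies → [iː].
/l/ — between /i/ and /z/; rule 3 does not apply here → [l].
/z/ — not in any rule's target class → [z].
/u/ (between /z/ and /l/): before a voiced consonant, so rule 1 applies → [uː].
/l/ (between /u/ and /a/) fails the environment for rule 3, so it stays [l].
/a/ (between /l/ and /d/) occurs before a voiced consonant → [aː] by rule 1.
/d/ stays [d].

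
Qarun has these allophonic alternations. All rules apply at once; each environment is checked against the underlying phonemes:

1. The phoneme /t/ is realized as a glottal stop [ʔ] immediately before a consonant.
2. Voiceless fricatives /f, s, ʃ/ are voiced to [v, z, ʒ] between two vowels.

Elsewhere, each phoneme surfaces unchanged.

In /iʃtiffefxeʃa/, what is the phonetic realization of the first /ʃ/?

[ʃ]

/ʃ/ (between /i/ and /t/): rule 2 targets it, but not between two vowels → unchanged [ʃ].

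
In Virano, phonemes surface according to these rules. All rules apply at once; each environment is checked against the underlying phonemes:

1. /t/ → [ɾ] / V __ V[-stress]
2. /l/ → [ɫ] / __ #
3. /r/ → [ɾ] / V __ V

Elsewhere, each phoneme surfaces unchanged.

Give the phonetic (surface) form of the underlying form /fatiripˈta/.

[faɾiɾipˈta]

/f/ — not in any rule's target class → [f].
/a/ — not in any rule's target class → [a].
Rule 1 applies to /t/ (between /a/ and /i/: between a vowel and a following unstressed vowel) → [ɾ].
/i/ stays [i].
/r/ meets the environment for rule 3 (between two vowels) → [ɾ].
/i/ — not in any rule's target class → [i].
/p/ (between /i/ and /t/): no rule targets it → [p].
/t/ (between /p/ and /a/) fails the environment for rule 1, so it stays [t].
/a/ — not in any rule's target class → [a].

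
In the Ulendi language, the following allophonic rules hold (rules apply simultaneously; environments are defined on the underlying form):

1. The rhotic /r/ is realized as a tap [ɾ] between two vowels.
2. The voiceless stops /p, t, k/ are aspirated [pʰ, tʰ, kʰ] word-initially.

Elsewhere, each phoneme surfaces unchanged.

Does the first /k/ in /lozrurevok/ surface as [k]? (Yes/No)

Yes

/k/ (word-final): rule 2 targets it, but not word-initially → unchanged [k].
The actual realization is [k], which matches [k].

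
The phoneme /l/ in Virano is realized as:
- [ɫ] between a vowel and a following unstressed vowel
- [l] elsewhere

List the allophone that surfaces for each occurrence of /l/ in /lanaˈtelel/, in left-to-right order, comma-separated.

Occurrence 1 (position 1): no conditioning environment matches → elsewhere allophone [l].
Occurrence 2 (position 7): between a vowel and a following unstressed vowel → [ɫ].
Occurrence 3 (position 9): no conditioning environment matches → elsewhere allophone [l].

[l], [ɫ], [l]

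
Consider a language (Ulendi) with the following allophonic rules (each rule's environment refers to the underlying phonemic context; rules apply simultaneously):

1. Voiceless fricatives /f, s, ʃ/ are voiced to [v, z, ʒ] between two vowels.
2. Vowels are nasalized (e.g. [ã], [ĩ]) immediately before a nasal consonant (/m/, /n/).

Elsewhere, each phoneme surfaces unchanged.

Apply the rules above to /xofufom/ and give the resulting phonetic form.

[xovuvõm]

/x/ (word-initial): no rule targets it → [x].
/o/ (between /x/ and /f/) is in the target of rule 2 but the environment (before a nasal consonant) is not met → [o].
/f/ (between /o/ and /u/) occurs between two vowels → [v] by rule 1.
/u/ (between /f/ and /f/): rule 2 targets it, but not before a nasal consonant → unchanged [u].
Rule 1 applies to /f/ (between /u/ and /o/: between two vowels) → [v].
Rule 2 applies to /o/ (between /f/ and /m/: before a nasal consonant) → [õ].
/m/ — not in any rule's target class → [m].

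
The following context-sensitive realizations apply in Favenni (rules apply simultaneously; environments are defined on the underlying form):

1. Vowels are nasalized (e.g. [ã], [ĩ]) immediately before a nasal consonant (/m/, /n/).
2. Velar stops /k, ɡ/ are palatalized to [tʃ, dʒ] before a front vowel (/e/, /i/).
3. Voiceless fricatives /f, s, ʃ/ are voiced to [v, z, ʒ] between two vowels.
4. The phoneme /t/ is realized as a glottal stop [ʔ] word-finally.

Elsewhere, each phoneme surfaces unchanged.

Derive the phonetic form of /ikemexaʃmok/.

/i/ (word-initial) is in the target of rule 1 but the environment (before a nasal consonant) is not met → [i].
/k/ meets the environment for rule 2 (before a front vowel) → [tʃ].
Rule 1 applies to /e/ (between /k/ and /m/: before a nasal consonant) → [ẽ].
/m/ — not in any rule's target class → [m].
/e/ (between /m/ and /x/): rule 1 targets it, but not before a nasal consonant → unchanged [e].
/x/ (between /e/ and /a/) is unaffected → [x].
/a/ (between /x/ and /ʃ/) is in the target of rule 1 but the environment (before a nasal consonant) is not met → [a].
/ʃ/ (between /a/ and /m/) is in the target of rule 3 but the environment (between two vowels) is not met → [ʃ].
/m/ — not in any rule's target class → [m].
/o/ (between /m/ and /k/) is in the target of rule 1 but the environment (before a nasal consonant) is not met → [o].
/k/ (word-final): rule 2 targets it, but not before a front vowel → unchanged [k].

[itʃẽmexaʃmok]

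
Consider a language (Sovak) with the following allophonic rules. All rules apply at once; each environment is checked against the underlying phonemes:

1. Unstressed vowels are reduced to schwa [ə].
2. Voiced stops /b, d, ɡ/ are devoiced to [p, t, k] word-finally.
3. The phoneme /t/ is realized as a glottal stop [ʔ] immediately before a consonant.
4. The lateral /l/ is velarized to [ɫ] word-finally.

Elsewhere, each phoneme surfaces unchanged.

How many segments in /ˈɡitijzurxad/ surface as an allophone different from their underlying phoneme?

4

Segments that undergo a rule: /i/ → [ə] (rule 1); /u/ → [ə] (rule 1); /a/ → [ə] (rule 1); /d/ → [t] (rule 2).
All other segments surface unchanged.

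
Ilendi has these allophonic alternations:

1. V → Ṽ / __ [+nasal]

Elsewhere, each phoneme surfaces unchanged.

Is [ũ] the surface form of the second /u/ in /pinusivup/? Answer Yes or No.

No

/u/ (between /v/ and /p/) fails the environment for rule 1, so it stays [u].
The actual realization is [u], not [ũ].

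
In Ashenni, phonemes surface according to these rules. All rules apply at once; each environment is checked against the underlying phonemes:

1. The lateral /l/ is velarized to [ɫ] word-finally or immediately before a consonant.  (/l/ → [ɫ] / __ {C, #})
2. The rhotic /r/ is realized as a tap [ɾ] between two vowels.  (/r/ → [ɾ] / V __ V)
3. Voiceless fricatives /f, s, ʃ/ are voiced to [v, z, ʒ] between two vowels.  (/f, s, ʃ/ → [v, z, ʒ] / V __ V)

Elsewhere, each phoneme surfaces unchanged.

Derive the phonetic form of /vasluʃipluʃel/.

[vasluʒipluʒeɫ]

/v/ — not in any rule's target class → [v].
/a/ (between /v/ and /s/): no rule targets it → [a].
/s/ — between /a/ and /l/; rule 3 does not apply here → [s].
/l/ (between /s/ and /u/) fails the environment for rule 1, so it stays [l].
/u/ — not in any rule's target class → [u].
/ʃ/ — between /u/ and /i/, between two vowels — surfaces as [ʒ] (rule 3).
/i/ (between /ʃ/ and /p/) is unaffected → [i].
/p/ (between /i/ and /l/): no rule targets it → [p].
/l/ (between /p/ and /u/) fails the environment for rule 1, so it stays [l].
/u/ (between /l/ and /ʃ/) is unaffected → [u].
Rule 3 applies to /ʃ/ (between /u/ and /e/: between two vowels) → [ʒ].
/e/ stays [e].
/l/ (word-final) occurs word-finally or immediately before a consonant → [ɫ] by rule 1.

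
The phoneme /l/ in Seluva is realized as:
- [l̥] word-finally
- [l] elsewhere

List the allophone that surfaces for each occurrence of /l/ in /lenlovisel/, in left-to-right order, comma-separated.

Occurrence 1 (position 1): no conditioning environment matches → elsewhere allophone [l].
Occurrence 2 (position 4): no conditioning environment matches → elsewhere allophone [l].
Occurrence 3 (position 10): word-finally → [l̥].

[l], [l], [l̥]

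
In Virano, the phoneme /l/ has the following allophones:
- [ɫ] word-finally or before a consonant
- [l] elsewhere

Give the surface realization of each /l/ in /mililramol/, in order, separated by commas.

Occurrence 1 (position 3): no conditioning environment matches → elsewhere allophone [l].
Occurrence 2 (position 5): word-finally or before a consonant → [ɫ].
Occurrence 3 (position 10): word-finally or before a consonant → [ɫ].

[l], [ɫ], [ɫ]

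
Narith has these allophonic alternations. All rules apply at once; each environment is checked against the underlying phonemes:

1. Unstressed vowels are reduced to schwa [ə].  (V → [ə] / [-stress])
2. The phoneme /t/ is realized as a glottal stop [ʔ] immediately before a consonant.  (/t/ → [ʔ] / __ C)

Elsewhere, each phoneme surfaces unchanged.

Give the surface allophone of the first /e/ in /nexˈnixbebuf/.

[ə]

/e/ meets the environment for rule 1 (in an unstressed syllable) → [ə].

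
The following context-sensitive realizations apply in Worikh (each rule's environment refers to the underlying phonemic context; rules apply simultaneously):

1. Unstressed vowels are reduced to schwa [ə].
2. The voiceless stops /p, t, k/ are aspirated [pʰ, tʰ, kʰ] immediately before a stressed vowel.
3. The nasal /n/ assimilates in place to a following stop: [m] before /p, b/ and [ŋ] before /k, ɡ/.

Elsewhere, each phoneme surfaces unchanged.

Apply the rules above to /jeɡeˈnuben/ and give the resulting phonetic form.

/e/ — between /j/ and /ɡ/, in an unstressed syllable — surfaces as [ə] (rule 1).
/e/ meets the environment for rule 1 (in an unstressed syllable) → [ə].
/n/ (between /e/ and /u/): rule 3 targets it, but not before a labial or velar stop → unchanged [n].
/u/ — between /n/ and /b/; rule 1 does not apply here → [u].
/e/ (between /b/ and /n/): in an unstressed syllable, so rule 1 applies → [ə].
/n/ (word-final): rule 3 targets it, but not before a labial or velar stop → unchanged [n].

[jəɡəˈnubən]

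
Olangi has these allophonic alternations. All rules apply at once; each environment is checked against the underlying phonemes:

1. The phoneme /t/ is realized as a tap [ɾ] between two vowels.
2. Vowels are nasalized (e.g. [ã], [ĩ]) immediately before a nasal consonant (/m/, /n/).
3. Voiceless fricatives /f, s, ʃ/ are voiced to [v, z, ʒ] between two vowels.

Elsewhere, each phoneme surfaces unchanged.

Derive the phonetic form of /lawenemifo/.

/l/ (word-initial): no rule targets it → [l].
/a/ — between /l/ and /w/; rule 2 does not apply here → [a].
/w/ — not in any rule's target class → [w].
Rule 2 applies to /e/ (between /w/ and /n/: before a nasal consonant) → [ẽ].
/n/ — not in any rule's target class → [n].
Rule 2 applies to /e/ (between /n/ and /m/: before a nasal consonant) → [ẽ].
/m/ stays [m].
/i/ — between /m/ and /f/; rule 2 does not apply here → [i].
/f/ (between /i/ and /o/) occurs between two vowels → [v] by rule 3.
/o/ (word-final) is in the target of rule 2 but the environment (before a nasal consonant) is not met → [o].

[lawẽnẽmivo]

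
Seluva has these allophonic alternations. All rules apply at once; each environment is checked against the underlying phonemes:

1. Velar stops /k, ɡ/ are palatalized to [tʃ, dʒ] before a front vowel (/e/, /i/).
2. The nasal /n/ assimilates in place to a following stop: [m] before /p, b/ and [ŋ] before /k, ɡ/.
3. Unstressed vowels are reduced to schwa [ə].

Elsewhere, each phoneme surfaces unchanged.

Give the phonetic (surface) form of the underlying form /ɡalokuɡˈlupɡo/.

/ɡ/ — word-initial; rule 1 does not apply here → [ɡ].
Rule 3 applies to /a/ (between /ɡ/ and /l/: in an unstressed syllable) → [ə].
/o/ (between /l/ and /k/) occurs in an unstressed syllable → [ə] by rule 3.
/k/ — between /o/ and /u/; rule 1 does not apply here → [k].
Rule 3 applies to /u/ (between /k/ and /ɡ/: in an unstressed syllable) → [ə].
/ɡ/ (between /u/ and /l/) fails the environment for rule 1, so it stays [ɡ].
/u/ (between /l/ and /p/) is in the target of rule 3 but the environment (in an unstressed syllable) is not met → [u].
/ɡ/ (between /p/ and /o/) fails the environment for rule 1, so it stays [ɡ].
/o/ (word-final): in an unstressed syllable, so rule 3 applies → [ə].

[ɡələkəɡˈlupɡə]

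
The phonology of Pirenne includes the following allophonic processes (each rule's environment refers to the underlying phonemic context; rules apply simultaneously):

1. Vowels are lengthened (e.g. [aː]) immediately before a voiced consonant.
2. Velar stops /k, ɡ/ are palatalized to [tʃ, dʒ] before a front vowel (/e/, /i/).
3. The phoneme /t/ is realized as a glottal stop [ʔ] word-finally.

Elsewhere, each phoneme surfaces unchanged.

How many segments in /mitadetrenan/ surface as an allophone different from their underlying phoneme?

Segments that undergo a rule: /a/ → [aː] (rule 1); /e/ → [eː] (rule 1); /a/ → [aː] (rule 1).
All other segments surface unchanged.

3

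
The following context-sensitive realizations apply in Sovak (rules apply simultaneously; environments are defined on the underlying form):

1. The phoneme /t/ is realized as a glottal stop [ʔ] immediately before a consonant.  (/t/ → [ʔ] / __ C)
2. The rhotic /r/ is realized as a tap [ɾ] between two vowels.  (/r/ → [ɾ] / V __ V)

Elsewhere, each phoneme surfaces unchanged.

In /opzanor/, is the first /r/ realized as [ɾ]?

No

/r/ (word-final): rule 2 targets it, but not between two vowels → unchanged [r].
The actual realization is [r], not [ɾ].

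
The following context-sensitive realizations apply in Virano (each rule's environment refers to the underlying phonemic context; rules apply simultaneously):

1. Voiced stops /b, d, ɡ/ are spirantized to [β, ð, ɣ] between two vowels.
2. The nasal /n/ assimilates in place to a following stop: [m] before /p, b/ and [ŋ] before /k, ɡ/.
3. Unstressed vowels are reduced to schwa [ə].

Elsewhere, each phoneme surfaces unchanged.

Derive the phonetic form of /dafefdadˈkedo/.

/d/ — word-initial; rule 1 does not apply here → [d].
/a/ meets the environment for rule 3 (in an unstressed syllable) → [ə].
/f/ — not in any rule's target class → [f].
/e/ — between /f/ and /f/, in an unstressed syllable — surfaces as [ə] (rule 3).
/f/ (between /e/ and /d/): no rule targets it → [f].
/d/ — between /f/ and /a/; rule 1 does not apply here → [d].
/a/ (between /d/ and /d/): in an unstressed syllable, so rule 3 applies → [ə].
/d/ — between /a/ and /k/; rule 1 does not apply here → [d].
/k/ (between /d/ and /e/): no rule targets it → [k].
/e/ — between /k/ and /d/; rule 3 does not apply here → [e].
/d/ (between /e/ and /o/): between two vowels, so rule 1 applies → [ð].
/o/ (word-final): in an unstressed syllable, so rule 3 applies → [ə].

[dəfəfdədˈkeðə]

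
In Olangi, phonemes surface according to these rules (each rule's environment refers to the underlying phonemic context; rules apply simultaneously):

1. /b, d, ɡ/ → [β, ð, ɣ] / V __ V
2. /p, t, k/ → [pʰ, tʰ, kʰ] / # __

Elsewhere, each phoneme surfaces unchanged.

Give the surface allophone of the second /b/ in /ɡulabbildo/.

[b]

/b/ — between /b/ and /i/; rule 1 does not apply here → [b].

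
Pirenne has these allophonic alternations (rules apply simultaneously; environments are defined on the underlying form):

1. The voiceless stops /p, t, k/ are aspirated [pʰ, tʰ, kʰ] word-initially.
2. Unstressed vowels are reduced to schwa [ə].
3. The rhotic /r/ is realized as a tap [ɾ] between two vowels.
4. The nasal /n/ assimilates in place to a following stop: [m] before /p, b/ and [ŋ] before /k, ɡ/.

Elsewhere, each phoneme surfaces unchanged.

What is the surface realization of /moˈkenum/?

[məˈkenəm]

/m/ — not in any rule's target class → [m].
Rule 2 applies to /o/ (between /m/ and /k/: in an unstressed syllable) → [ə].
/k/ (between /o/ and /e/) is in the target of rule 1 but the environment (word-initially) is not met → [k].
/e/ — between /k/ and /n/; rule 2 does not apply here → [e].
/n/ — between /e/ and /u/; rule 4 does not apply here → [n].
/u/ (between /n/ and /m/): in an unstressed syllable, so rule 2 applies → [ə].
/m/ — not in any rule's target class → [m].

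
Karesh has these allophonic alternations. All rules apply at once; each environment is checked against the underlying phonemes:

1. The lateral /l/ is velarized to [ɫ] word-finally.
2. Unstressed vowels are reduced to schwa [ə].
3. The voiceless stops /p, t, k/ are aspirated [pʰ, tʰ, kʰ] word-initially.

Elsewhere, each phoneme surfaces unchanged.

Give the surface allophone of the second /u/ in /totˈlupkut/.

[ə]

Rule 2 applies to /u/ (between /k/ and /t/: in an unstressed syllable) → [ə].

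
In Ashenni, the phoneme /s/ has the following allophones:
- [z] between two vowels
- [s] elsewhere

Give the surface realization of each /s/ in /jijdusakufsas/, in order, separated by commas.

Occurrence 1 (position 6): between two vowels → [z].
Occurrence 2 (position 11): no conditioning environment matches → elsewhere allophone [s].
Occurrence 3 (position 13): no conditioning environment matches → elsewhere allophone [s].

[z], [s], [s]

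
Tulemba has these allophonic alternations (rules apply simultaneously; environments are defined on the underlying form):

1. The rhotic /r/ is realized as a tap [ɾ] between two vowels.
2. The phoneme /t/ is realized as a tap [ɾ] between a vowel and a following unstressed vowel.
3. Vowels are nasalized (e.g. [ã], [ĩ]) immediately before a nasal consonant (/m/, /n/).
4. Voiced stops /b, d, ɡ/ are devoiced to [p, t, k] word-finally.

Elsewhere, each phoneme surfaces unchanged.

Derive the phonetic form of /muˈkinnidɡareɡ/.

/m/ stays [m].
/u/ — between /m/ and /k/; rule 3 does not apply here → [u].
/k/ stays [k].
/i/ — between /k/ and /n/, before a nasal consonant — surfaces as [ĩ] (rule 3).
/n/ stays [n].
/n/ (between /n/ and /i/): no rule targets it → [n].
/i/ (between /n/ and /d/) is in the target of rule 3 but the environment (before a nasal consonant) is not met → [i].
/d/ (between /i/ and /ɡ/) is in the target of rule 4 but the environment (word-finally) is not met → [d].
/ɡ/ (between /d/ and /a/): rule 4 targets it, but not word-finally → unchanged [ɡ].
/a/ (between /ɡ/ and /r/) fails the environment for rule 3, so it stays [a].
/r/ (between /a/ and /e/) occurs between two vowels → [ɾ] by rule 1.
/e/ (between /r/ and /ɡ/) fails the environment for rule 3, so it stays [e].
/ɡ/ meets the environment for rule 4 (word-finally) → [k].

[muˈkĩnnidɡaɾek]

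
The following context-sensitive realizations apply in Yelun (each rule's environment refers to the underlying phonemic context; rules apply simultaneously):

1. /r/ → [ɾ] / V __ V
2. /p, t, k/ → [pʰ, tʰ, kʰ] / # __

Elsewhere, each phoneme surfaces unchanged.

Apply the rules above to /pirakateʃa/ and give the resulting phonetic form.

/p/ — word-initial, word-initially — surfaces as [pʰ] (rule 2).
/i/ (between /p/ and /r/): no rule targets it → [i].
/r/ — between /i/ and /a/, between two vowels — surfaces as [ɾ] (rule 1).
/a/ (between /r/ and /k/) is unaffected → [a].
/k/ (between /a/ and /a/) is in the target of rule 2 but the environment (word-initially) is not met → [k].
/a/ (between /k/ and /t/) is unaffected → [a].
/t/ (between /a/ and /e/) fails the environment for rule 2, so it stays [t].
/e/ (between /t/ and /ʃ/): no rule targets it → [e].
/ʃ/ (between /e/ and /a/) is unaffected → [ʃ].
/a/ (word-final) is unaffected → [a].

[pʰiɾakateʃa]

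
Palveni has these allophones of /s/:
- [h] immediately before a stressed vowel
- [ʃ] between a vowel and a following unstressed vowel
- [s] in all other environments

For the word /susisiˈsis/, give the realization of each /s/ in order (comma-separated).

Occurrence 1 (position 1): no conditioning environment matches → elsewhere allophone [s].
Occurrence 2 (position 3): between a vowel and a following unstressed vowel → [ʃ].
Occurrence 3 (position 5): between a vowel and a following unstressed vowel → [ʃ].
Occurrence 4 (position 7): immediately before a stressed vowel → [h].
Occurrence 5 (position 9): no conditioning environment matches → elsewhere allophone [s].

[s], [ʃ], [ʃ], [h], [s]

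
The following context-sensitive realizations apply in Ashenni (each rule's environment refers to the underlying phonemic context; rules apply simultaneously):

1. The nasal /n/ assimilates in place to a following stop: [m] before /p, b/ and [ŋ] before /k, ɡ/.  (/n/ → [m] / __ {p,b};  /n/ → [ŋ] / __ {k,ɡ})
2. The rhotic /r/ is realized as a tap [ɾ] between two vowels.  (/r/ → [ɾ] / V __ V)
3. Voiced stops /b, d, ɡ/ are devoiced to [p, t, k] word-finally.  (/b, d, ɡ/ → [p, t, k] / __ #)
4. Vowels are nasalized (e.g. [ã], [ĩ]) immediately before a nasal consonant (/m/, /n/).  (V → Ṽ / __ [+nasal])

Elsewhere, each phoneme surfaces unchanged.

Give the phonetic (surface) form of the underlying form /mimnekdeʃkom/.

/m/ (word-initial): no rule targets it → [m].
Rule 4 applies to /i/ (between /m/ and /m/: before a nasal consonant) → [ĩ].
/m/ (between /i/ and /n/): no rule targets it → [m].
/n/ (between /m/ and /e/): rule 1 targets it, but not before a labial or velar stop → unchanged [n].
/e/ — between /n/ and /k/; rule 4 does not apply here → [e].
/k/ (between /e/ and /d/): no rule targets it → [k].
/d/ (between /k/ and /e/) is in the target of rule 3 but the environment (word-finally) is not met → [d].
/e/ (between /d/ and /ʃ/) fails the environment for rule 4, so it stays [e].
/ʃ/ (between /e/ and /k/) is unaffected → [ʃ].
/k/ (between /ʃ/ and /o/): no rule targets it → [k].
/o/ meets the environment for rule 4 (before a nasal consonant) → [õ].
/m/ — not in any rule's target class → [m].

[mĩmnekdeʃkõm]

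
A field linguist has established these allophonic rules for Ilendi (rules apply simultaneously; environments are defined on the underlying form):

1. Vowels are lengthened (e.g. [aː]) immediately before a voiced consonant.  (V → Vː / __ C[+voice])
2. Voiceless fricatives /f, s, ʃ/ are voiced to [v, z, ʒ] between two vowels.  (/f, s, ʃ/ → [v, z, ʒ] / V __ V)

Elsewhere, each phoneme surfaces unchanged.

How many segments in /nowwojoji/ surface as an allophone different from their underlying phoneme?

3

Segments that undergo a rule: /o/ → [oː] (rule 1); /o/ → [oː] (rule 1); /o/ → [oː] (rule 1).
All other segments surface unchanged.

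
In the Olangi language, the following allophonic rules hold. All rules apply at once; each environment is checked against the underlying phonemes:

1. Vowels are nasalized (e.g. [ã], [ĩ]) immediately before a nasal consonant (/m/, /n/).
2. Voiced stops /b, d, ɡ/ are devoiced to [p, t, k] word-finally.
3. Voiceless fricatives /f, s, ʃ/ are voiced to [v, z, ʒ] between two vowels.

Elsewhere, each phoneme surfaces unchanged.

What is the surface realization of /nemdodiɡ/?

[nẽmdodik]

/e/ (between /n/ and /m/): before a nasal consonant, so rule 1 applies → [ẽ].
/d/ (between /m/ and /o/) is in the target of rule 2 but the environment (word-finally) is not met → [d].
/o/ (between /d/ and /d/) fails the environment for rule 1, so it stays [o].
/d/ (between /o/ and /i/) fails the environment for rule 2, so it stays [d].
/i/ (between /d/ and /ɡ/) is in the target of rule 1 but the environment (before a nasal consonant) is not met → [i].
/ɡ/ (word-final): word-finally, so rule 2 applies → [k].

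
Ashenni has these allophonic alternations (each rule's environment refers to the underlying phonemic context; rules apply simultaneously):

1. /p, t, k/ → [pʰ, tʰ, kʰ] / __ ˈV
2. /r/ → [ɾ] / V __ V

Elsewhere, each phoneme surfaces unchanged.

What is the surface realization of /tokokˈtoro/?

/t/ — word-initial; rule 1 does not apply here → [t].
/o/ (between /t/ and /k/): no rule targets it → [o].
/k/ (between /o/ and /o/): rule 1 targets it, but not immediately before a stressed vowel → unchanged [k].
/o/ (between /k/ and /k/) is unaffected → [o].
/k/ (between /o/ and /t/) fails the environment for rule 1, so it stays [k].
/t/ (between /k/ and /o/): immediately before a stressed vowel, so rule 1 applies → [tʰ].
/o/ (between /t/ and /r/) is unaffected → [o].
/r/ (between /o/ and /o/): between two vowels, so rule 2 applies → [ɾ].
/o/ (word-final) is unaffected → [o].

[tokokˈtʰoɾo]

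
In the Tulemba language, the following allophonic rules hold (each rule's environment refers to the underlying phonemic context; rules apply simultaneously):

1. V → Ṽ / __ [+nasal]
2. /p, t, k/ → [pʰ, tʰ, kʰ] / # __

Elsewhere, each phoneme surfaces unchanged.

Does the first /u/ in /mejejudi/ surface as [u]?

/u/ (between /j/ and /d/) is in the target of rule 1 but the environment (before a nasal consonant) is not met → [u].
The actual realization is [u], which matches [u].

Yes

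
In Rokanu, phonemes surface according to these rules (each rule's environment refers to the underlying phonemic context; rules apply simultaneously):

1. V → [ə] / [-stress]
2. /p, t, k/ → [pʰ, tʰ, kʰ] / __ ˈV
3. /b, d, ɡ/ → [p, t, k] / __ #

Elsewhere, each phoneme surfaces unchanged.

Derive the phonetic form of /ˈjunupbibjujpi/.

[ˈjunəpbəbjəjpə]

/j/ (word-initial): no rule targets it → [j].
/u/ (between /j/ and /n/): rule 1 targets it, but not in an unstressed syllable → unchanged [u].
/n/ — not in any rule's target class → [n].
/u/ meets the environment for rule 1 (in an unstressed syllable) → [ə].
/p/ (between /u/ and /b/) is in the target of rule 2 but the environment (immediately before a stressed vowel) is not met → [p].
/b/ (between /p/ and /i/): rule 3 targets it, but not word-finally → unchanged [b].
/i/ — between /b/ and /b/, in an unstressed syllable — surfaces as [ə] (rule 1).
/b/ (between /i/ and /j/) fails the environment for rule 3, so it stays [b].
/j/ stays [j].
/u/ (between /j/ and /j/): in an unstressed syllable, so rule 1 applies → [ə].
/j/ (between /u/ and /p/) is unaffected → [j].
/p/ (between /j/ and /i/): rule 2 targets it, but not immediately before a stressed vowel → unchanged [p].
/i/ — word-final, in an unstressed syllable — surfaces as [ə] (rule 1).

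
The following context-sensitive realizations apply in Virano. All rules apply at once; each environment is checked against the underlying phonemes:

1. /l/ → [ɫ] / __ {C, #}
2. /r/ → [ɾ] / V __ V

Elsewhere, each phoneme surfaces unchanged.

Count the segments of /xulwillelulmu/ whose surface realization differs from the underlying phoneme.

3

Segments that undergo a rule: /l/ → [ɫ] (rule 1); /l/ → [ɫ] (rule 1); /l/ → [ɫ] (rule 1).
All other segments surface unchanged.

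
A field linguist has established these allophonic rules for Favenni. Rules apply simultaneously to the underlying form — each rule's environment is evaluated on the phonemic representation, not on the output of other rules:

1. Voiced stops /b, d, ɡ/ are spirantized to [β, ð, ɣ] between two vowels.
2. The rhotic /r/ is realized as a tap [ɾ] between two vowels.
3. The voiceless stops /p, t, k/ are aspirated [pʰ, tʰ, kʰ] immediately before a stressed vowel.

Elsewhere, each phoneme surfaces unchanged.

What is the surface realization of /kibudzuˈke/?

[kiβudzuˈkʰe]

/k/ (word-initial) is in the target of rule 3 but the environment (immediately before a stressed vowel) is not met → [k].
/i/ (between /k/ and /b/): no rule targets it → [i].
/b/ (between /i/ and /u/) occurs between two vowels → [β] by rule 1.
/u/ — not in any rule's target class → [u].
/d/ (between /u/ and /z/): rule 1 targets it, but not between two vowels → unchanged [d].
/z/ stays [z].
/u/ — not in any rule's target class → [u].
Rule 3 applies to /k/ (between /u/ and /e/: immediately before a stressed vowel) → [kʰ].
/e/ stays [e].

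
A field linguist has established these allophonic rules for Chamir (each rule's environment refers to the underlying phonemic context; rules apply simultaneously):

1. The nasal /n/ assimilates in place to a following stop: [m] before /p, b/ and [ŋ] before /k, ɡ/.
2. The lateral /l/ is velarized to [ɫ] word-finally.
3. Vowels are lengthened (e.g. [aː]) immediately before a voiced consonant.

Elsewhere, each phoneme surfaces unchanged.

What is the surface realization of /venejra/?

/e/ (between /v/ and /n/) occurs before a voiced consonant → [eː] by rule 3.
/n/ (between /e/ and /e/) fails the environment for rule 1, so it stays [n].
/e/ (between /n/ and /j/) occurs before a voiced consonant → [eː] by rule 3.
/a/ — word-final; rule 3 does not apply here → [a].

[veːneːjra]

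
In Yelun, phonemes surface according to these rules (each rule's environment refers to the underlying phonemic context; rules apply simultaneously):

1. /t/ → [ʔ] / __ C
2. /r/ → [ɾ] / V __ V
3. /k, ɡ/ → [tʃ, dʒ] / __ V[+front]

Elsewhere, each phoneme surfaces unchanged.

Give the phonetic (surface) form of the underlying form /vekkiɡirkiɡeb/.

[vektʃidʒirtʃidʒeb]

/k/ (between /e/ and /k/) fails the environment for rule 3, so it stays [k].
Rule 3 applies to /k/ (between /k/ and /i/: before a front vowel) → [tʃ].
/ɡ/ — between /i/ and /i/, before a front vowel — surfaces as [dʒ] (rule 3).
/r/ — between /i/ and /k/; rule 2 does not apply here → [r].
/k/ meets the environment for rule 3 (before a front vowel) → [tʃ].
/ɡ/ (between /i/ and /e/) occurs before a front vowel → [dʒ] by rule 3.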